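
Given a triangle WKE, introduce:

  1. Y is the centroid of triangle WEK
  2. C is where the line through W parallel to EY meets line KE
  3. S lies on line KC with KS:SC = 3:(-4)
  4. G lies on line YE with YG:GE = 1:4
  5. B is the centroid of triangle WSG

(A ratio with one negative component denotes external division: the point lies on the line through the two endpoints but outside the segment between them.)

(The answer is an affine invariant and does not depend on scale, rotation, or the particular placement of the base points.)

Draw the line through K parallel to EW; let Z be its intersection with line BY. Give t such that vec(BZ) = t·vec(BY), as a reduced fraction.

t = 32/47

Choose coordinates W = (0, 0), K = (1, 0), E = (0, 1).
1. Y is the centroid of triangle WEK ⇒ Y = (1/3, 1/3)
2. C is where the line through W parallel to EY meets line KE ⇒ C = (-1, 2)
3. S lies on line KC with KS:SC = 3:(-4) ⇒ S = (7, -6)
4. G lies on line YE with YG:GE = 1:4 ⇒ G = (4/15, 7/15)
5. B is the centroid of triangle WSG ⇒ B = (109/45, -83/45)
through K parallel to EW: direction (0, -1); meets BY at Z = (1, -17/47)
Z = B + t·(Y−B) with t = 32/47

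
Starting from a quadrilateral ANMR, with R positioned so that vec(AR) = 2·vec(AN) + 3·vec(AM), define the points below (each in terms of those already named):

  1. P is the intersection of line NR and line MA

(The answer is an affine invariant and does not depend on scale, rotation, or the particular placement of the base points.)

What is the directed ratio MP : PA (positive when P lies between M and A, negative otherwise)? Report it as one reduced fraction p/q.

MP:PA = -4/3

Work in coordinates with A = (0, 0), N = (1, 0), M = (0, 1), R = (2, 3).
1. P is the intersection of line NR and line MA ⇒ P = (0, -3)
P = M + t·(A−M) with t = 4, so MP:PA = t:(1−t) = 4:-3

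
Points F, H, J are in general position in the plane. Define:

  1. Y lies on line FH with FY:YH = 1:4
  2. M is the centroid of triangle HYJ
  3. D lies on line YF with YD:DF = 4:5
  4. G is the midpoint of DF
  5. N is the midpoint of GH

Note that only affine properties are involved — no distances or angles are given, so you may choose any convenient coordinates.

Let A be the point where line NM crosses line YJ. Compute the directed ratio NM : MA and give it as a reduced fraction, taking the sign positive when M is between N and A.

Assign F = (0, 0), H = (1, 0), J = (0, 1) — the answer is frame-independent, so this choice is without loss of generality.
1. Y lies on line FH with FY:YH = 1:4 ⇒ Y = (1/5, 0)
2. M is the centroid of triangle HYJ ⇒ M = (2/5, 1/3)
3. D lies on line YF with YD:DF = 4:5 ⇒ D = (1/9, 0)
4. G is the midpoint of DF ⇒ G = (1/18, 0)
5. N is the midpoint of GH ⇒ N = (19/36, 0)
line NM meets YJ at A = (-26/165, 59/33)
M = N + t·(A−N) with t = 11/59, so NM:MA = 11/59:48/59

NM:MA = 11/48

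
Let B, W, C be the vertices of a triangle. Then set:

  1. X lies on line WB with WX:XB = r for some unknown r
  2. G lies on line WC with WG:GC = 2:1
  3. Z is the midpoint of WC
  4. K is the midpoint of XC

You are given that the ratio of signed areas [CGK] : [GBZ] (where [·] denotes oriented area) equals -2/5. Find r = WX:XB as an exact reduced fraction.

r = 2/3

Choose coordinates B = (0, 0), W = (1, 0), C = (0, 1).
1. With WX:XB = r, write λ = r/(r+1) so X = W + λ·(B−W); X is affine-linear in λ
2. G lies on line WC with WG:GC = 2:1 ⇒ G = (1/3, 2/3)
3. Z is the midpoint of WC ⇒ Z = (1/2, 1/2)
4. K is the midpoint of XC ⇒ K is an affine combination of earlier points and hence also affine-linear in λ
Every point depending on X is an affine combination of X and λ-independent points, so each such coordinate is linear in λ; the λ² term in each signed area is a multiple of (B−W)×(B−W) = 0, so 2·[CGK] and 2·[GBZ] are each linear in λ. Evaluating at λ=0 and λ=1:
  2·[CGK] = -1/6·λ,   2·[GBZ] = 1/6
So [CGK]:[GBZ] = (-1/6·λ) / (1/6). Setting this equal to -2/5:
  -1/6·λ = -2/5·(1/6)  ⇒  λ = 2/5
Then r = λ/(1−λ) = (2/5)/(3/5) = 2/3. Check: with r = 2/3, X = (3/5, 0) and [CGK]:[GBZ] = -2/5 as required.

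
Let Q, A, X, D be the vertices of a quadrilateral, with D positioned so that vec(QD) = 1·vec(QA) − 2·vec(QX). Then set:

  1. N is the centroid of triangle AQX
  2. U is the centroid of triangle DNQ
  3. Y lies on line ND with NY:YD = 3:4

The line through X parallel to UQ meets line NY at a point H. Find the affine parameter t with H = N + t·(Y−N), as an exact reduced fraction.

Assign Q = (0, 0), A = (1, 0), X = (0, 1), D = (1, -2) — the answer is frame-independent, so this choice is without loss of generality.
1. N is the centroid of triangle AQX ⇒ N = (1/3, 1/3)
2. U is the centroid of triangle DNQ ⇒ U = (4/9, -5/9)
3. Y lies on line ND with NY:YD = 3:4 ⇒ Y = (13/21, -2/3)
through X parallel to UQ: direction (-4/9, 5/9); meets NY at H = (2/9, 13/18)
H = N + t·(Y−N) with t = -7/18

t = -7/18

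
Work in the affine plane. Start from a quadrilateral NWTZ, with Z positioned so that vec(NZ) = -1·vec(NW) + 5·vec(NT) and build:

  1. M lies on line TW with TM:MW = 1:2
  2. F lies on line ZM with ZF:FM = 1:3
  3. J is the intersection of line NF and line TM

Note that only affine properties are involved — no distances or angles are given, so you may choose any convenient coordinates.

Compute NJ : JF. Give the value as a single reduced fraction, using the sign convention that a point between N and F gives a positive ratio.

Assign N = (0, 0), W = (1, 0), T = (0, 1), Z = (-1, 5) — the answer is frame-independent, so this choice is without loss of generality.
1. M lies on line TW with TM:MW = 1:2 ⇒ M = (1/3, 2/3)
2. F lies on line ZM with ZF:FM = 1:3 ⇒ F = (-2/3, 47/12)
3. J is the intersection of line NF and line TM ⇒ J = (-8/39, 47/39)
J = N + t·(F−N) with t = 4/13, so NJ:JF = t:(1−t) = 4/13:9/13

NJ:JF = 4/9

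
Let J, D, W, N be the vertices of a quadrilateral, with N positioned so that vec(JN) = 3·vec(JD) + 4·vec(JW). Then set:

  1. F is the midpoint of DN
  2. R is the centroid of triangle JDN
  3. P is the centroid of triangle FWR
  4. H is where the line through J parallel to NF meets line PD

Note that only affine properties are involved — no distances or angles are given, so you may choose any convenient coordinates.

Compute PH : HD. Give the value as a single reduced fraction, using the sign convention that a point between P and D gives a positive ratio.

Assign J = (0, 0), D = (1, 0), W = (0, 1), N = (3, 4) — the answer is frame-independent, so this choice is without loss of generality.
1. F is the midpoint of DN ⇒ F = (2, 2)
2. R is the centroid of triangle JDN ⇒ R = (4/3, 4/3)
3. P is the centroid of triangle FWR ⇒ P = (10/9, 13/9)
4. H is where the line through J parallel to NF meets line PD ⇒ H = (13/11, 26/11)
H = P + t·(D−P) with t = -7/11, so PH:HD = t:(1−t) = -7/11:18/11

PH:HD = -7/18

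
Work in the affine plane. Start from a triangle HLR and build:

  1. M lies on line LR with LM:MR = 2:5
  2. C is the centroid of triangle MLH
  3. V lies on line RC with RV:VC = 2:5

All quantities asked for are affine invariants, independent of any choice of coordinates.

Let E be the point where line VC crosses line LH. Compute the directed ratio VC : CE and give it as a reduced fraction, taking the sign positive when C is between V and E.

Work in coordinates with H = (0, 0), L = (1, 0), R = (0, 1).
1. M lies on line LR with LM:MR = 2:5 ⇒ M = (5/7, 2/7)
2. C is the centroid of triangle MLH ⇒ C = (4/7, 2/21)
3. V lies on line RC with RV:VC = 2:5 ⇒ V = (8/49, 109/147)
line VC meets LH at E = (12/19, 0)
C = V + t·(E−V) with t = 95/109, so VC:CE = 95/109:14/109

VC:CE = 95/14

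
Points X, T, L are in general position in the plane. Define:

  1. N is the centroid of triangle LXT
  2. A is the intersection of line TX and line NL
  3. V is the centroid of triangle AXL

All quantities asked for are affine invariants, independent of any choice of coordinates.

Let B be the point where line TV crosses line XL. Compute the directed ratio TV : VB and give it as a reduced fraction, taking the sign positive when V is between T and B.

TV:VB = 5

Choose coordinates X = (0, 0), T = (1, 0), L = (0, 1).
1. N is the centroid of triangle LXT ⇒ N = (1/3, 1/3)
2. A is the intersection of line TX and line NL ⇒ A = (1/2, 0)
3. V is the centroid of triangle AXL ⇒ V = (1/6, 1/3)
line TV meets XL at B = (0, 2/5)
V = T + t·(B−T) with t = 5/6, so TV:VB = 5/6:1/6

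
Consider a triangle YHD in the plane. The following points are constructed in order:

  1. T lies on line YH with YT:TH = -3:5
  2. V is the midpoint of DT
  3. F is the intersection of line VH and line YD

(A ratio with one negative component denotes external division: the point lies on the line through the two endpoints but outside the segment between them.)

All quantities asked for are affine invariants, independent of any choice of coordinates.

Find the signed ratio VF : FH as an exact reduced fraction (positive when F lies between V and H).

Set Y = (0, 0), H = (1, 0), D = (0, 1); any affine frame gives the same invariant.
1. T lies on line YH with YT:TH = -3:5 ⇒ T = (-3/2, 0)
2. V is the midpoint of DT ⇒ V = (-3/4, 1/2)
3. F is the intersection of line VH and line YD ⇒ F = (0, 2/7)
F = V + t·(H−V) with t = 3/7, so VF:FH = t:(1−t) = 3/7:4/7

VF:FH = 3/4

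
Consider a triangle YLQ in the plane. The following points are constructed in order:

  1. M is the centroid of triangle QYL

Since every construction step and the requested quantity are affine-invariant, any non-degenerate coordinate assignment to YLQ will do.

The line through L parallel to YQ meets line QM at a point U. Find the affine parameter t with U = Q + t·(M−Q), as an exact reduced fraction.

Choose coordinates Y = (0, 0), L = (1, 0), Q = (0, 1).
1. M is the centroid of triangle QYL ⇒ M = (1/3, 1/3)
through L parallel to YQ: direction (0, 1); meets QM at U = (1, -1)
U = Q + t·(M−Q) with t = 3

t = 3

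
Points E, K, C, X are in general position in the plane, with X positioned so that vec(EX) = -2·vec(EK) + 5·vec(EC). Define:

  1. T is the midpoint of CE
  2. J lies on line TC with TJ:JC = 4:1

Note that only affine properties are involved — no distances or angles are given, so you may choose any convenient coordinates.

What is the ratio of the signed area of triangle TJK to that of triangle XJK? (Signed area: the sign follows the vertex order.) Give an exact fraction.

Work in coordinates with E = (0, 0), K = (1, 0), C = (0, 1), X = (-2, 5).
1. T is the midpoint of CE ⇒ T = (0, 1/2)
2. J lies on line TC with TJ:JC = 4:1 ⇒ J = (0, 9/10)
2·[TJK] = -2/5, 2·[XJK] = 23/10
[TJK]:[XJK] = -2/5:23/10 = -4/23

[TJK]:[XJK] = -4/23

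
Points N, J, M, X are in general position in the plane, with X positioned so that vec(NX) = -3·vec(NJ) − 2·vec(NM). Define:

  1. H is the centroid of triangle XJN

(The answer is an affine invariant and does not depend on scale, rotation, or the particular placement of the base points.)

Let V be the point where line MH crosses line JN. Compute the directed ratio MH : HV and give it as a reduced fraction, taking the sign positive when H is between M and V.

Work in coordinates with N = (0, 0), J = (1, 0), M = (0, 1), X = (-3, -2).
1. H is the centroid of triangle XJN ⇒ H = (-2/3, -2/3)
line MH meets JN at V = (-2/5, 0)
H = M + t·(V−M) with t = 5/3, so MH:HV = 5/3:-2/3

MH:HV = -5/2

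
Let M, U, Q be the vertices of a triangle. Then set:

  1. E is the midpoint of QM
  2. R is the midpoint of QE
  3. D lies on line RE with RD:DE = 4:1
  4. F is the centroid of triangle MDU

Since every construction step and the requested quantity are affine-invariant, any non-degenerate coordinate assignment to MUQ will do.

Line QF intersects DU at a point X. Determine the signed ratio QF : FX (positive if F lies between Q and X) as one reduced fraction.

Work in coordinates with M = (0, 0), U = (1, 0), Q = (0, 1).
1. E is the midpoint of QM ⇒ E = (0, 1/2)
2. R is the midpoint of QE ⇒ R = (0, 3/4)
3. D lies on line RE with RD:DE = 4:1 ⇒ D = (0, 11/20)
4. F is the centroid of triangle MDU ⇒ F = (1/3, 11/60)
line QF meets DU at X = (9/38, 319/760)
F = Q + t·(X−Q) with t = 38/27, so QF:FX = 38/27:-11/27

QF:FX = -38/11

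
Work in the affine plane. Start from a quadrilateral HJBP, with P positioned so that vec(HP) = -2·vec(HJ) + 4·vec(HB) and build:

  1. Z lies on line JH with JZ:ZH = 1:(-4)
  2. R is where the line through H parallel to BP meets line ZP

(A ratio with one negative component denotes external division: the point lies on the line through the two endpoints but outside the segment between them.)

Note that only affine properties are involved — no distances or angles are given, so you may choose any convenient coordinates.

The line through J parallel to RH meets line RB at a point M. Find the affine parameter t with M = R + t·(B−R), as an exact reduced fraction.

t = 3/2

Work in coordinates with H = (0, 0), J = (1, 0), B = (0, 1), P = (-2, 4).
1. Z lies on line JH with JZ:ZH = 1:(-4) ⇒ Z = (4/3, 0)
2. R is where the line through H parallel to BP meets line ZP ⇒ R = (-16/3, 8)
through J parallel to RH: direction (16/3, -8); meets RB at M = (8/3, -5/2)
M = R + t·(B−R) with t = 3/2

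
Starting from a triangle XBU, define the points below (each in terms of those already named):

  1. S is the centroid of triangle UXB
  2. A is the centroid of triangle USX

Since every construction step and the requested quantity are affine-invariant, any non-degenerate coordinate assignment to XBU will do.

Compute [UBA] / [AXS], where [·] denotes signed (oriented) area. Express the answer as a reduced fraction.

Assign X = (0, 0), B = (1, 0), U = (0, 1) — the answer is frame-independent, so this choice is without loss of generality.
1. S is the centroid of triangle UXB ⇒ S = (1/3, 1/3)
2. A is the centroid of triangle USX ⇒ A = (1/9, 4/9)
2·[UBA] = -4/9, 2·[AXS] = 1/9
[UBA]:[AXS] = -4/9:1/9 = -4

[UBA]:[AXS] = -4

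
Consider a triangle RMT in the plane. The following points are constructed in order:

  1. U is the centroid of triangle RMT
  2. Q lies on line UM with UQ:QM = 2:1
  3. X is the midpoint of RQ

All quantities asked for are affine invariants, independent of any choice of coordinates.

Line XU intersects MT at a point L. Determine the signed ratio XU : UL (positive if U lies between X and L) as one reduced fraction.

XU:UL = 2/3

Assign R = (0, 0), M = (1, 0), T = (0, 1) — the answer is frame-independent, so this choice is without loss of generality.
1. U is the centroid of triangle RMT ⇒ U = (1/3, 1/3)
2. Q lies on line UM with UQ:QM = 2:1 ⇒ Q = (7/9, 1/9)
3. X is the midpoint of RQ ⇒ X = (7/18, 1/18)
line XU meets MT at L = (1/4, 3/4)
U = X + t·(L−X) with t = 2/5, so XU:UL = 2/5:3/5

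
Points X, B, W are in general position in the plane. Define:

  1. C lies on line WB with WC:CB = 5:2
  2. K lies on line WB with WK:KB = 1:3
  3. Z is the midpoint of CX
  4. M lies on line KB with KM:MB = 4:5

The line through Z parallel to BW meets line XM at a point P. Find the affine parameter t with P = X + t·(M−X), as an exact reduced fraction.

Assign X = (0, 0), B = (1, 0), W = (0, 1) — the answer is frame-independent, so this choice is without loss of generality.
1. C lies on line WB with WC:CB = 5:2 ⇒ C = (5/7, 2/7)
2. K lies on line WB with WK:KB = 1:3 ⇒ K = (1/4, 3/4)
3. Z is the midpoint of CX ⇒ Z = (5/14, 1/7)
4. M lies on line KB with KM:MB = 4:5 ⇒ M = (7/12, 5/12)
through Z parallel to BW: direction (-1, 1); meets XM at P = (7/24, 5/24)
P = X + t·(M−X) with t = 1/2

t = 1/2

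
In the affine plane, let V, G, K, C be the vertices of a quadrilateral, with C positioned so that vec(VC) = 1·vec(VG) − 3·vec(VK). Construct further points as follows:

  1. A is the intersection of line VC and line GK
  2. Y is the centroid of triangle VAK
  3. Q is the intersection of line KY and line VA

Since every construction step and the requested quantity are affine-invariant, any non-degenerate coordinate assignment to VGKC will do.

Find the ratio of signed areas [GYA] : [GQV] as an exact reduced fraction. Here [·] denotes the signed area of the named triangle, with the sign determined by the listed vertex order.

Choose coordinates V = (0, 0), G = (1, 0), K = (0, 1), C = (1, -3).
1. A is the intersection of line VC and line GK ⇒ A = (-1/2, 3/2)
2. Y is the centroid of triangle VAK ⇒ Y = (-1/6, 5/6)
3. Q is the intersection of line KY and line VA ⇒ Q = (-1/4, 3/4)
2·[GYA] = -1/2, 2·[GQV] = 3/4
[GYA]:[GQV] = -1/2:3/4 = -2/3

[GYA]:[GQV] = -2/3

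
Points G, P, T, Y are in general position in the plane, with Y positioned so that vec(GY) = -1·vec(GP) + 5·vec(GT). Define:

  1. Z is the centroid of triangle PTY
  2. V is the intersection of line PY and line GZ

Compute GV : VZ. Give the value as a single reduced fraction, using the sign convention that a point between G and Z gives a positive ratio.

GV:VZ = -5

Assign G = (0, 0), P = (1, 0), T = (0, 1), Y = (-1, 5) — the answer is frame-independent, so this choice is without loss of generality.
1. Z is the centroid of triangle PTY ⇒ Z = (0, 2)
2. V is the intersection of line PY and line GZ ⇒ V = (0, 5/2)
V = G + t·(Z−G) with t = 5/4, so GV:VZ = t:(1−t) = 5/4:-1/4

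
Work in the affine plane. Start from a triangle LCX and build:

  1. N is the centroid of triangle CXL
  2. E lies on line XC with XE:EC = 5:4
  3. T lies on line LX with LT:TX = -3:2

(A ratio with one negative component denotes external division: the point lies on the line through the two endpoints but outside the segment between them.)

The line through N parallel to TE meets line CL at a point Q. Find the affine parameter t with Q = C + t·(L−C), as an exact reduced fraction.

t = 41/69

Work in coordinates with L = (0, 0), C = (1, 0), X = (0, 1).
1. N is the centroid of triangle CXL ⇒ N = (1/3, 1/3)
2. E lies on line XC with XE:EC = 5:4 ⇒ E = (5/9, 4/9)
3. T lies on line LX with LT:TX = -3:2 ⇒ T = (0, 3)
through N parallel to TE: direction (5/9, -23/9); meets CL at Q = (28/69, 0)
Q = C + t·(L−C) with t = 41/69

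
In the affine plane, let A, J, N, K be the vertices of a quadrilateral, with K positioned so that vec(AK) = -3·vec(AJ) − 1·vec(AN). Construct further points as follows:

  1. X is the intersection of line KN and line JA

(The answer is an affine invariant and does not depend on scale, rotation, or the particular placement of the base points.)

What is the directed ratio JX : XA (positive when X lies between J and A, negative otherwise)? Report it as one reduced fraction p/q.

Assign A = (0, 0), J = (1, 0), N = (0, 1), K = (-3, -1) — the answer is frame-independent, so this choice is without loss of generality.
1. X is the intersection of line KN and line JA ⇒ X = (-3/2, 0)
X = J + t·(A−J) with t = 5/2, so JX:XA = t:(1−t) = 5/2:-3/2

JX:XA = -5/3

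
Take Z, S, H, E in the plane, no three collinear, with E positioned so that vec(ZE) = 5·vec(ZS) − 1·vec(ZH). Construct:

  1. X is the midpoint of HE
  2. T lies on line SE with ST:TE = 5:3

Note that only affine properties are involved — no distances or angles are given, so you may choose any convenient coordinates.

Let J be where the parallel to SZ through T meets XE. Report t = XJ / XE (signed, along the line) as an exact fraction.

Assign Z = (0, 0), S = (1, 0), H = (0, 1), E = (5, -1) — the answer is frame-independent, so this choice is without loss of generality.
1. X is the midpoint of HE ⇒ X = (5/2, 0)
2. T lies on line SE with ST:TE = 5:3 ⇒ T = (7/2, -5/8)
through T parallel to SZ: direction (-1, 0); meets XE at J = (65/16, -5/8)
J = X + t·(E−X) with t = 5/8

t = 5/8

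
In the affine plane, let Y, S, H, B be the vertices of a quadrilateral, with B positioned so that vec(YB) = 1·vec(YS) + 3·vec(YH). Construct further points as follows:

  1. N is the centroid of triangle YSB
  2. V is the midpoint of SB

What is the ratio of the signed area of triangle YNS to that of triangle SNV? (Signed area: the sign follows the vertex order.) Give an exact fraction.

Choose coordinates Y = (0, 0), S = (1, 0), H = (0, 1), B = (1, 3).
1. N is the centroid of triangle YSB ⇒ N = (2/3, 1)
2. V is the midpoint of SB ⇒ V = (1, 3/2)
2·[YNS] = -1, 2·[SNV] = -1/2
[YNS]:[SNV] = -1:-1/2 = 2

[YNS]:[SNV] = 2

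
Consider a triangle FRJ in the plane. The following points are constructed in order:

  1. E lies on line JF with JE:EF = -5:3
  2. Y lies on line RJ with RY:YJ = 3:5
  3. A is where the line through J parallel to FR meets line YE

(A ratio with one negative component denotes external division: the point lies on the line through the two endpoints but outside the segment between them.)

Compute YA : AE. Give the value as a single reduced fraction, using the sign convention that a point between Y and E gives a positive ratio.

YA:AE = -1/4

Choose coordinates F = (0, 0), R = (1, 0), J = (0, 1).
1. E lies on line JF with JE:EF = -5:3 ⇒ E = (0, -3/2)
2. Y lies on line RJ with RY:YJ = 3:5 ⇒ Y = (5/8, 3/8)
3. A is where the line through J parallel to FR meets line YE ⇒ A = (5/6, 1)
A = Y + t·(E−Y) with t = -1/3, so YA:AE = t:(1−t) = -1/3:4/3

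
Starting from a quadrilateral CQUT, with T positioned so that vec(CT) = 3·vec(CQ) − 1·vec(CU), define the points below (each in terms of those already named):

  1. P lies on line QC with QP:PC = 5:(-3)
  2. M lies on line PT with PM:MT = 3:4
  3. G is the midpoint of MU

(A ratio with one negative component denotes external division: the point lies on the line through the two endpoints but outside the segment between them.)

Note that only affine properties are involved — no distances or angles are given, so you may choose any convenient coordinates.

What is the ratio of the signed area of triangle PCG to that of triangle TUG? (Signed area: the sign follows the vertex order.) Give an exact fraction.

Choose coordinates C = (0, 0), Q = (1, 0), U = (0, 1), T = (3, -1).
1. P lies on line QC with QP:PC = 5:(-3) ⇒ P = (-3/2, 0)
2. M lies on line PT with PM:MT = 3:4 ⇒ M = (3/7, -3/7)
3. G is the midpoint of MU ⇒ G = (3/14, 2/7)
2·[PCG] = 3/7, 2·[TUG] = 12/7
[PCG]:[TUG] = 3/7:12/7 = 1/4

[PCG]:[TUG] = 1/4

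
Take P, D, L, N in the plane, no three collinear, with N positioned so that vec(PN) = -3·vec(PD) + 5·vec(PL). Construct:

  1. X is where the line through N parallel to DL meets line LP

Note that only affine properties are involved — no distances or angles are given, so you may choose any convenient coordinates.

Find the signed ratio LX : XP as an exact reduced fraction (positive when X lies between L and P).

LX:XP = -1/2

Work in coordinates with P = (0, 0), D = (1, 0), L = (0, 1), N = (-3, 5).
1. X is where the line through N parallel to DL meets line LP ⇒ X = (0, 2)
X = L + t·(P−L) with t = -1, so LX:XP = t:(1−t) = -1:2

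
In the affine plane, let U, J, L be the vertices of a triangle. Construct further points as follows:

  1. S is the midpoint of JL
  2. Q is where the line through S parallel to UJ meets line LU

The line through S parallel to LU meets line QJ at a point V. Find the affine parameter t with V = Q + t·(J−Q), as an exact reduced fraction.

t = 1/2

Set U = (0, 0), J = (1, 0), L = (0, 1); any affine frame gives the same invariant.
1. S is the midpoint of JL ⇒ S = (1/2, 1/2)
2. Q is where the line through S parallel to UJ meets line LU ⇒ Q = (0, 1/2)
through S parallel to LU: direction (0, -1); meets QJ at V = (1/2, 1/4)
V = Q + t·(J−Q) with t = 1/2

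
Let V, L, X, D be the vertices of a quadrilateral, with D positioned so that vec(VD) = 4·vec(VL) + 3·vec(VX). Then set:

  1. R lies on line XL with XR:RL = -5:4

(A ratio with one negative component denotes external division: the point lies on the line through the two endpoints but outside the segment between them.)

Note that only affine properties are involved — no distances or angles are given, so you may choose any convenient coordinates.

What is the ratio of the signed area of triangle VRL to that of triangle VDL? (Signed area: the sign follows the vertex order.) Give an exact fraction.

Assign V = (0, 0), L = (1, 0), X = (0, 1), D = (4, 3) — the answer is frame-independent, so this choice is without loss of generality.
1. R lies on line XL with XR:RL = -5:4 ⇒ R = (5, -4)
2·[VRL] = 4, 2·[VDL] = -3
[VRL]:[VDL] = 4:-3 = -4/3

[VRL]:[VDL] = -4/3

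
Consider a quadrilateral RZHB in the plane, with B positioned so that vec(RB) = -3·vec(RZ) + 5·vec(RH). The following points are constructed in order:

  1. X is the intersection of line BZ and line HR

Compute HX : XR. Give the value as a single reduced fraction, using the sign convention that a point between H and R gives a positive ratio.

HX:XR = -1/5

Work in coordinates with R = (0, 0), Z = (1, 0), H = (0, 1), B = (-3, 5).
1. X is the intersection of line BZ and line HR ⇒ X = (0, 5/4)
X = H + t·(R−H) with t = -1/4, so HX:XR = t:(1−t) = -1/4:5/4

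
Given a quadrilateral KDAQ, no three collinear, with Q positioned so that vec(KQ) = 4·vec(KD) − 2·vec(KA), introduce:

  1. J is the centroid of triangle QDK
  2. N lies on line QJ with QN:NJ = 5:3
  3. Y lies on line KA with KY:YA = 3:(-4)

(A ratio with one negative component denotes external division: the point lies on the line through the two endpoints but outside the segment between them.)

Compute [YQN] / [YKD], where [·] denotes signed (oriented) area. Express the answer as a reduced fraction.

Set K = (0, 0), D = (1, 0), A = (0, 1), Q = (4, -2); any affine frame gives the same invariant.
1. J is the centroid of triangle QDK ⇒ J = (5/3, -2/3)
2. N lies on line QJ with QN:NJ = 5:3 ⇒ N = (61/24, -7/6)
3. Y lies on line KA with KY:YA = 3:(-4) ⇒ Y = (0, -3)
2·[YQN] = 115/24, 2·[YKD] = -3
[YQN]:[YKD] = 115/24:-3 = -115/72

[YQN]:[YKD] = -115/72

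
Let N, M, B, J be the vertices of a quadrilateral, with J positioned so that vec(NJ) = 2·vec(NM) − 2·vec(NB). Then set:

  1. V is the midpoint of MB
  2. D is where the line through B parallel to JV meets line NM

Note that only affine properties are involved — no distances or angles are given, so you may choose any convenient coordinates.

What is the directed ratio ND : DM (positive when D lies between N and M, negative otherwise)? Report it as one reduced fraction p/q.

ND:DM = 3/2

Choose coordinates N = (0, 0), M = (1, 0), B = (0, 1), J = (2, -2).
1. V is the midpoint of MB ⇒ V = (1/2, 1/2)
2. D is where the line through B parallel to JV meets line NM ⇒ D = (3/5, 0)
D = N + t·(M−N) with t = 3/5, so ND:DM = t:(1−t) = 3/5:2/5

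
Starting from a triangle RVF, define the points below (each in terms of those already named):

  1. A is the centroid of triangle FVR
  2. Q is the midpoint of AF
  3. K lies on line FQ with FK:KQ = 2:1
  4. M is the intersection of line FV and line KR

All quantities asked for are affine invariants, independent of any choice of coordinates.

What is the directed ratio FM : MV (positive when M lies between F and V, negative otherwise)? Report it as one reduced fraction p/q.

FM:MV = 1/7

Assign R = (0, 0), V = (1, 0), F = (0, 1) — the answer is frame-independent, so this choice is without loss of generality.
1. A is the centroid of triangle FVR ⇒ A = (1/3, 1/3)
2. Q is the midpoint of AF ⇒ Q = (1/6, 2/3)
3. K lies on line FQ with FK:KQ = 2:1 ⇒ K = (1/9, 7/9)
4. M is the intersection of line FV and line KR ⇒ M = (1/8, 7/8)
M = F + t·(V−F) with t = 1/8, so FM:MV = t:(1−t) = 1/8:7/8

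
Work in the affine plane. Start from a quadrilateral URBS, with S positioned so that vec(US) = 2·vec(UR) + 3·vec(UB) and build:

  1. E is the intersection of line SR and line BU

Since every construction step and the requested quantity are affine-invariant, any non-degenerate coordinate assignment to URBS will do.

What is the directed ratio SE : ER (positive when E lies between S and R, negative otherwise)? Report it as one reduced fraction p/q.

SE:ER = -2

Assign U = (0, 0), R = (1, 0), B = (0, 1), S = (2, 3) — the answer is frame-independent, so this choice is without loss of generality.
1. E is the intersection of line SR and line BU ⇒ E = (0, -3)
E = S + t·(R−S) with t = 2, so SE:ER = t:(1−t) = 2:-1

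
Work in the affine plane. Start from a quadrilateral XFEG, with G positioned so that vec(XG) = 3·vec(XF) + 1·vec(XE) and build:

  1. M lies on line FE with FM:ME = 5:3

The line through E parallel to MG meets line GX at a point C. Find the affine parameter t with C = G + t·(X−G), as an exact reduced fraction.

t = -3/4

Work in coordinates with X = (0, 0), F = (1, 0), E = (0, 1), G = (3, 1).
1. M lies on line FE with FM:ME = 5:3 ⇒ M = (3/8, 5/8)
through E parallel to MG: direction (21/8, 3/8); meets GX at C = (21/4, 7/4)
C = G + t·(X−G) with t = -3/4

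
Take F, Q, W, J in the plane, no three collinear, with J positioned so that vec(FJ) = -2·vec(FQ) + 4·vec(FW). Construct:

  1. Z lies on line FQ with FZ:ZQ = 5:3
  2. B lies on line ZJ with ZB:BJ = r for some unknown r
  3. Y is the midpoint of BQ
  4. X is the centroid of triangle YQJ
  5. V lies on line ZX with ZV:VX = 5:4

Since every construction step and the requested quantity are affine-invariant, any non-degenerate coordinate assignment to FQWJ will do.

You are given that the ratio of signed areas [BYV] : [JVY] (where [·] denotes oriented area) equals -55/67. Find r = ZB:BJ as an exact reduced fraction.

Choose coordinates F = (0, 0), Q = (1, 0), W = (0, 1), J = (-2, 4).
1. Z lies on line FQ with FZ:ZQ = 5:3 ⇒ Z = (5/8, 0)
2. With ZB:BJ = r, write λ = r/(r+1) so B = Z + λ·(J−Z); B is affine-linear in λ
3. Y is the midpoint of BQ ⇒ Y is an affine combination of earlier points and hence also affine-linear in λ
4. X is the centroid of triangle YQJ ⇒ X is an affine combination of earlier points and hence also affine-linear in λ
5. V lies on line ZX with ZV:VX = 5:4 ⇒ V is an affine combination of earlier points and hence also affine-linear in λ
Every point depending on B is an affine combination of B and λ-independent points, so each such coordinate is linear in λ; the λ² term in each signed area is a multiple of (J−Z)×(J−Z) = 0, so 2·[BYV] and 2·[JVY] are each linear in λ. Evaluating at λ=0 and λ=1:
  2·[BYV] = -17/36·λ + 5/36,   2·[JVY] = 5/36·λ + 7/36
So [BYV]:[JVY] = (-17/36·λ + 5/36) / (5/36·λ + 7/36). Setting this equal to -55/67:
  -17/36·λ + 5/36 = -55/67·(5/36·λ + 7/36)  ⇒  λ = 5/6
Then r = λ/(1−λ) = (5/6)/(1/6) = 5. Check: with r = 5, B = (-25/16, 10/3) and [BYV]:[JVY] = -55/67 as required.

r = 5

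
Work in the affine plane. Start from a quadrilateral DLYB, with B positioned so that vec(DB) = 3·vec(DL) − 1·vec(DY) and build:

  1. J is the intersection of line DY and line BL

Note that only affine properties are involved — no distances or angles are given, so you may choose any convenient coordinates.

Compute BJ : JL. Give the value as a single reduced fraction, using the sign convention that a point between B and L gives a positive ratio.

BJ:JL = -3

Assign D = (0, 0), L = (1, 0), Y = (0, 1), B = (3, -1) — the answer is frame-independent, so this choice is without loss of generality.
1. J is the intersection of line DY and line BL ⇒ J = (0, 1/2)
J = B + t·(L−B) with t = 3/2, so BJ:JL = t:(1−t) = 3/2:-1/2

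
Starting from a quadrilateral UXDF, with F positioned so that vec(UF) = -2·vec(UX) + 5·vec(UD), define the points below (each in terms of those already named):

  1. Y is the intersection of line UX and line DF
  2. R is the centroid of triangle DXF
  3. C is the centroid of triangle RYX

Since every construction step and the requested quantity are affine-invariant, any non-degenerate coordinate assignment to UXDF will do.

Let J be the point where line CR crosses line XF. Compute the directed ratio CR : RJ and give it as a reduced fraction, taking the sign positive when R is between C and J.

Set U = (0, 0), X = (1, 0), D = (0, 1), F = (-2, 5); any affine frame gives the same invariant.
1. Y is the intersection of line UX and line DF ⇒ Y = (1/2, 0)
2. R is the centroid of triangle DXF ⇒ R = (-1/3, 2)
3. C is the centroid of triangle RYX ⇒ C = (7/18, 2/3)
line CR meets XF at J = (-11/7, 30/7)
R = C + t·(J−C) with t = 7/19, so CR:RJ = 7/19:12/19

CR:RJ = 7/12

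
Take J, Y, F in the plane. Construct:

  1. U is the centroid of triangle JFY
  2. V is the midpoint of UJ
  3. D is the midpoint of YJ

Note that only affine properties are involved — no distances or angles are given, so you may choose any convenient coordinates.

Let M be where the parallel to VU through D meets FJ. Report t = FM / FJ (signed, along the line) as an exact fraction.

t = 3/2

Assign J = (0, 0), Y = (1, 0), F = (0, 1) — the answer is frame-independent, so this choice is without loss of generality.
1. U is the centroid of triangle JFY ⇒ U = (1/3, 1/3)
2. V is the midpoint of UJ ⇒ V = (1/6, 1/6)
3. D is the midpoint of YJ ⇒ D = (1/2, 0)
through D parallel to VU: direction (1/6, 1/6); meets FJ at M = (0, -1/2)
M = F + t·(J−F) with t = 3/2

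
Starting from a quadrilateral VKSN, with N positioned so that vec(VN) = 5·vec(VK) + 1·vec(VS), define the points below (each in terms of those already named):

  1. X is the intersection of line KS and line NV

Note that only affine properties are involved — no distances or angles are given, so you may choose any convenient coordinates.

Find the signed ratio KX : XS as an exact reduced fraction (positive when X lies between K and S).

KX:XS = 1/5

Work in coordinates with V = (0, 0), K = (1, 0), S = (0, 1), N = (5, 1).
1. X is the intersection of line KS and line NV ⇒ X = (5/6, 1/6)
X = K + t·(S−K) with t = 1/6, so KX:XS = t:(1−t) = 1/6:5/6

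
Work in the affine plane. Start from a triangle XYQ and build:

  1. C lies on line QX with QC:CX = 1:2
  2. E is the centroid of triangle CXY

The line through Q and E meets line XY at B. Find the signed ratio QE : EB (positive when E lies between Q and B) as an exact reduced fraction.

Set X = (0, 0), Y = (1, 0), Q = (0, 1); any affine frame gives the same invariant.
1. C lies on line QX with QC:CX = 1:2 ⇒ C = (0, 2/3)
2. E is the centroid of triangle CXY ⇒ E = (1/3, 2/9)
line QE meets XY at B = (3/7, 0)
E = Q + t·(B−Q) with t = 7/9, so QE:EB = 7/9:2/9

QE:EB = 7/2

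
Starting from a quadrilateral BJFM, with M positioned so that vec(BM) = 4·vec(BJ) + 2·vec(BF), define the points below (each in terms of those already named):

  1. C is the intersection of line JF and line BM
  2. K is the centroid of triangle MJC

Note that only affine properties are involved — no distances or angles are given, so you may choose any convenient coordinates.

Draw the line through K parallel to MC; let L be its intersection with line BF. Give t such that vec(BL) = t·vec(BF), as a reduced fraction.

t = -1/6

Set B = (0, 0), J = (1, 0), F = (0, 1), M = (4, 2); any affine frame gives the same invariant.
1. C is the intersection of line JF and line BM ⇒ C = (2/3, 1/3)
2. K is the centroid of triangle MJC ⇒ K = (17/9, 7/9)
through K parallel to MC: direction (-10/3, -5/3); meets BF at L = (0, -1/6)
L = B + t·(F−B) with t = -1/6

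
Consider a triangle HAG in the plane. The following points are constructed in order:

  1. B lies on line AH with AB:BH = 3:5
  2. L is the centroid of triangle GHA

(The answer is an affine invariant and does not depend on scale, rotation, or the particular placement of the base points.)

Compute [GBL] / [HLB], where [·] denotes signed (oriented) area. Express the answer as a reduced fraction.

[GBL]:[HLB] = 2/5

Set H = (0, 0), A = (1, 0), G = (0, 1); any affine frame gives the same invariant.
1. B lies on line AH with AB:BH = 3:5 ⇒ B = (5/8, 0)
2. L is the centroid of triangle GHA ⇒ L = (1/3, 1/3)
2·[GBL] = -1/12, 2·[HLB] = -5/24
[GBL]:[HLB] = -1/12:-5/24 = 2/5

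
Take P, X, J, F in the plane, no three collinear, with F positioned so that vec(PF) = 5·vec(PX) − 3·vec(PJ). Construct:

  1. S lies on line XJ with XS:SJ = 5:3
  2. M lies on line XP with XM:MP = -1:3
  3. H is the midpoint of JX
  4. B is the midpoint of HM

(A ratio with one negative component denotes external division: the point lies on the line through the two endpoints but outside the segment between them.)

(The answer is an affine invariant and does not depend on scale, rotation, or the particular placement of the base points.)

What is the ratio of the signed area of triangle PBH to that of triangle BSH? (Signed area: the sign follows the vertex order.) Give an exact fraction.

Set P = (0, 0), X = (1, 0), J = (0, 1), F = (5, -3); any affine frame gives the same invariant.
1. S lies on line XJ with XS:SJ = 5:3 ⇒ S = (3/8, 5/8)
2. M lies on line XP with XM:MP = -1:3 ⇒ M = (3/2, 0)
3. H is the midpoint of JX ⇒ H = (1/2, 1/2)
4. B is the midpoint of HM ⇒ B = (1, 1/4)
2·[PBH] = 3/8, 2·[BSH] = 1/32
[PBH]:[BSH] = 3/8:1/32 = 12

[PBH]:[BSH] = 12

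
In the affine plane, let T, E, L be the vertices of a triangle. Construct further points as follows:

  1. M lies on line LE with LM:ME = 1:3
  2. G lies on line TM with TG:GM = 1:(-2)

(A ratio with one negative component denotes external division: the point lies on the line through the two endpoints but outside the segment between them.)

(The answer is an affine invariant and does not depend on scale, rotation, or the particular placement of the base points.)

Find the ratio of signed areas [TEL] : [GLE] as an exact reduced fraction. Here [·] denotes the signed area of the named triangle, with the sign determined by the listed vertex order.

[TEL]:[GLE] = -1/2

Assign T = (0, 0), E = (1, 0), L = (0, 1) — the answer is frame-independent, so this choice is without loss of generality.
1. M lies on line LE with LM:ME = 1:3 ⇒ M = (1/4, 3/4)
2. G lies on line TM with TG:GM = 1:(-2) ⇒ G = (-1/4, -3/4)
2·[TEL] = 1, 2·[GLE] = -2
[TEL]:[GLE] = 1:-2 = -1/2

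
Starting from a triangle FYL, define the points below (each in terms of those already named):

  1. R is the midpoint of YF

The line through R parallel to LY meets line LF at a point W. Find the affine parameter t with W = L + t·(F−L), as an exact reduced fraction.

t = 1/2

Choose coordinates F = (0, 0), Y = (1, 0), L = (0, 1).
1. R is the midpoint of YF ⇒ R = (1/2, 0)
through R parallel to LY: direction (1, -1); meets LF at W = (0, 1/2)
W = L + t·(F−L) with t = 1/2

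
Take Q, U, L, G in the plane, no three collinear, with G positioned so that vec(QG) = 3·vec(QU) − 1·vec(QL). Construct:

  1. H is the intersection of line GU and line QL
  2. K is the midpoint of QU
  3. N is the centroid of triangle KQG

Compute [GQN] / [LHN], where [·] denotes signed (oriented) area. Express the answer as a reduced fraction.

[GQN]:[LHN] = -2/7

Assign Q = (0, 0), U = (1, 0), L = (0, 1), G = (3, -1) — the answer is frame-independent, so this choice is without loss of generality.
1. H is the intersection of line GU and line QL ⇒ H = (0, 1/2)
2. K is the midpoint of QU ⇒ K = (1/2, 0)
3. N is the centroid of triangle KQG ⇒ N = (7/6, -1/3)
2·[GQN] = -1/6, 2·[LHN] = 7/12
[GQN]:[LHN] = -1/6:7/12 = -2/7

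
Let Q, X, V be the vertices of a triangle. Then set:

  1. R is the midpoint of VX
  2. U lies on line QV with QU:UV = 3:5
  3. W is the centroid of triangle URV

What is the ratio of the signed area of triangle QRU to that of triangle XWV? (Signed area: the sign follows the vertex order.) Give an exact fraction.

Assign Q = (0, 0), X = (1, 0), V = (0, 1) — the answer is frame-independent, so this choice is without loss of generality.
1. R is the midpoint of VX ⇒ R = (1/2, 1/2)
2. U lies on line QV with QU:UV = 3:5 ⇒ U = (0, 3/8)
3. W is the centroid of triangle URV ⇒ W = (1/6, 5/8)
2·[QRU] = 3/16, 2·[XWV] = -5/24
[QRU]:[XWV] = 3/16:-5/24 = -9/10

[QRU]:[XWV] = -9/10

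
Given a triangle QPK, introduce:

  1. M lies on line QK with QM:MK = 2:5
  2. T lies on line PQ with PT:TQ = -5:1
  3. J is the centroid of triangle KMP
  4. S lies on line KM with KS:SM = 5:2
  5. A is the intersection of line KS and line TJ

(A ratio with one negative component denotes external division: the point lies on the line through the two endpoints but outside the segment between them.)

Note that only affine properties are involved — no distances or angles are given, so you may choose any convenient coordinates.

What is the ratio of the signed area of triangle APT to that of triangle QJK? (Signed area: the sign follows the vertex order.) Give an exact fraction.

Work in coordinates with Q = (0, 0), P = (1, 0), K = (0, 1).
1. M lies on line QK with QM:MK = 2:5 ⇒ M = (0, 2/7)
2. T lies on line PQ with PT:TQ = -5:1 ⇒ T = (-1/4, 0)
3. J is the centroid of triangle KMP ⇒ J = (1/3, 3/7)
4. S lies on line KM with KS:SM = 5:2 ⇒ S = (0, 24/49)
5. A is the intersection of line KS and line TJ ⇒ A = (0, 9/49)
2·[APT] = -45/196, 2·[QJK] = 1/3
[APT]:[QJK] = -45/196:1/3 = -135/196

[APT]:[QJK] = -135/196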